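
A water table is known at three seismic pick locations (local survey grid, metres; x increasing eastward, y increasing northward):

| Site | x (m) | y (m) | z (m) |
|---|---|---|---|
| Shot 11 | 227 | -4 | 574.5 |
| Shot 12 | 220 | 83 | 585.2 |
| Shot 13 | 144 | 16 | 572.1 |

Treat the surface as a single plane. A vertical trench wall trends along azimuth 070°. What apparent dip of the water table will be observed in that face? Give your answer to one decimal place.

Let the plane be z = a·x + b·y + c.
Shot 12−Shot 11: −7a + 87b = 10.7;  Shot 13−Shot 11: −83a + 20b = −2.4.
Solving gives a = 0.05971, b = 0.12779.
Unit vector along 070° is (sin 70°, cos 70°) = (0.9397, 0.3420).
Slope in that direction = a·(0.9397) + b·(0.3420) = 0.09982.
Apparent dip = arctan|0.09982| = 5.7° (true dip is 8.0°, so apparent ≤ true as expected).

5.7°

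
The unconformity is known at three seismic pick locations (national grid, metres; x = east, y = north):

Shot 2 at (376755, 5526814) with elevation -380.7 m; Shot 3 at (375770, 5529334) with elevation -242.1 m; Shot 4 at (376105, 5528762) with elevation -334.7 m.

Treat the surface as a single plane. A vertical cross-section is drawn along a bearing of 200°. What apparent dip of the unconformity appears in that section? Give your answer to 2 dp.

18.65°

Two edge vectors: Shot 2→Shot 3 = (-985, 2520, 138.6), Shot 2→Shot 4 = (-650, 1948, 46).
Normal n = (Shot 2→Shot 3) × (Shot 2→Shot 4) = (-154072.8, -44780, -280780).
So ∂z/∂x = −n_x/n_z = −0.54873 and ∂z/∂y = −n_y/n_z = −0.15948.
Unit vector along 200° is (sin 200°, cos 200°) = (-0.3420, -0.9397).
Slope in that direction = a·(-0.3420) + b·(-0.9397) = 0.33754.
Apparent dip = arctan|0.33754| = 18.65° (true dip is 29.7°, so apparent ≤ true as expected).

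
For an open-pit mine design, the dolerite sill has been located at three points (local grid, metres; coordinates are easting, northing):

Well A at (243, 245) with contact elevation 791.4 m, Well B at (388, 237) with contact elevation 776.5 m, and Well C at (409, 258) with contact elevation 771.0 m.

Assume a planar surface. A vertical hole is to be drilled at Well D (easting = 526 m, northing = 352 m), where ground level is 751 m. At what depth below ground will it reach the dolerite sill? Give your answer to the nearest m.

Let the plane be z = a·easting + b·northing + c.
Well B−Well A: 145a − 8b = −14.9;  Well C−Well A: 166a + 13b = −20.4.
Solving gives a = −0.11108, b = −0.15082.
Then c = 791.4 − a·243 − b·245 = 855.34.
At (526, 352): z_contact = −58.4 − 53.1 + 855.34 = 743.8 m.
Depth below ground = 751 − 743.8 = 7 m.

7 m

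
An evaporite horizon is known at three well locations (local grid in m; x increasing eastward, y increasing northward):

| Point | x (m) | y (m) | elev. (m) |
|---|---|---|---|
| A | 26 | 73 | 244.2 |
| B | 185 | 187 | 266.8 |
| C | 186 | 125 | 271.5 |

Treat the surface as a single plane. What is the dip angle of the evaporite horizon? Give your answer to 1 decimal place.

Let the plane be z = a·x + b·y + c.
B−A: 159a + 114b = 22.6;  C−A: 160a + 52b = 27.3.
Solving gives a = 0.19424, b = −0.07267.
Gradient magnitude |∇z| = √(a² + b²) = √(0.03773 + 0.00528) = 0.20739.
True dip = arctan(0.20739) = 11.7°, dipping toward WNW (azimuth ≈ 291°).

11.7°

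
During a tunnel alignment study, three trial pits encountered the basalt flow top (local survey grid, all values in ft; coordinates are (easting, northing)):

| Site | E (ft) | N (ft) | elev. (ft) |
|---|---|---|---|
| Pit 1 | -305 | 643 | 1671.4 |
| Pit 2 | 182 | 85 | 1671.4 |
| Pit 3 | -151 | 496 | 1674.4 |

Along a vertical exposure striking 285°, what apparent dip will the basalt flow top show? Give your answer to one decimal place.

4.9°

Two edge vectors: Pit 1→Pit 2 = (487, -558, 0), Pit 1→Pit 3 = (154, -147, 3).
Normal n = (Pit 1→Pit 2) × (Pit 1→Pit 3) = (-1674, -1461, 14343).
So ∂z/∂E = −n_x/n_z = 0.11671 and ∂z/∂N = −n_y/n_z = 0.10186.
Unit vector along 285° is (sin 285°, cos 285°) = (-0.9659, 0.2588).
Slope in that direction = a·(-0.9659) + b·(0.2588) = −0.08637.
Apparent dip = arctan|0.08637| = 4.9° (true dip is 8.8°, so apparent ≤ true as expected).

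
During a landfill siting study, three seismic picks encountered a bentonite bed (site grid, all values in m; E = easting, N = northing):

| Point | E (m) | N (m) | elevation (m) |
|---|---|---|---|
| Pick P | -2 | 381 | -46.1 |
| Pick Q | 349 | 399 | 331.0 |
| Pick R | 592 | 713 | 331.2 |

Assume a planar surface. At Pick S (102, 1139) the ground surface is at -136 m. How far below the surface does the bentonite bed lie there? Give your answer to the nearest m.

Let the plane be z = a·E + b·N + c.
Pick Q−Pick P: 351a + 18b = 377.1;  Pick R−Pick P: 594a + 332b = 377.3.
Solving gives a = 1.11872, b = −0.86513.
Then c = -46.1 − a·-2 − b·381 = 285.75.
At (102, 1139): z_contact = 114.1 − 985.4 + 285.75 = -585.5 m.
Depth below ground = -136 − (-585.5) = 450 m.

450 m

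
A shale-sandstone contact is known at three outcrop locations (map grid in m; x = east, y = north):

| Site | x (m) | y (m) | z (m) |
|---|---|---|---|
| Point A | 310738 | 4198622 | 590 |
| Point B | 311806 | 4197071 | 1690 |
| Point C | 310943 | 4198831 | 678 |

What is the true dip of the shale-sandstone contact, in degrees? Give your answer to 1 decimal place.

Two edge vectors: Point A→Point B = (1068, -1551, 1100), Point A→Point C = (205, 209, 88).
Normal n = (Point A→Point B) × (Point A→Point C) = (-366388, 131516, 541167).
So ∂z/∂x = −n_x/n_z = 0.67703 and ∂z/∂y = −n_y/n_z = −0.24302.
Gradient magnitude |∇z| = √(a² + b²) = √(0.45837 + 0.05906) = 0.71933.
True dip = arctan(0.71933) = 35.7°, dipping toward WNW (azimuth ≈ 290°).

35.7°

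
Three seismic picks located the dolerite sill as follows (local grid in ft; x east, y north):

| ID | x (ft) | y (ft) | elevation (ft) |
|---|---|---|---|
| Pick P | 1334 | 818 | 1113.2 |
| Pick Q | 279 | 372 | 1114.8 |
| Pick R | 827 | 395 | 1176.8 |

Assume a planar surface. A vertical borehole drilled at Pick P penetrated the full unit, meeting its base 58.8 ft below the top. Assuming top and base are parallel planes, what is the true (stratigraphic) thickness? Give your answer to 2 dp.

55.90 ft

Let the plane be z = a·x + b·y + c.
Pick Q−Pick P: −1055a − 446b = 1.6;  Pick R−Pick P: −507a − 423b = 63.6.
Solving gives a = 0.12578, b = −0.30111.
|∇z| = √(a²+b²) = 0.32632, so dip δ = arctan(0.32632) = 18.07°.
True thickness = vertical thickness × cos δ = 58.8 × cos 18.07° = 55.90 ft.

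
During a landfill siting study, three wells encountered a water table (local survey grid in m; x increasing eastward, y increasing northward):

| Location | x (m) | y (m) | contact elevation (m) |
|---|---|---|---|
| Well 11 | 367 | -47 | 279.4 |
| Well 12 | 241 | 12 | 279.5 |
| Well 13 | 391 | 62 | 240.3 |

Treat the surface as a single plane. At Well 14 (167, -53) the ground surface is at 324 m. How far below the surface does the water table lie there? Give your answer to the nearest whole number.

Let the plane be z = a·x + b·y + c.
Well 12−Well 11: −126a + 59b = 0.1;  Well 13−Well 11: 24a + 109b = −39.1.
Solving gives a = −0.15299, b = −0.32503.
Then c = 279.4 − a·367 − b·-47 = 320.27.
At (167, -53): z_contact = −25.5 + 17.2 + 320.27 = 311.9 m.
Depth below ground = 324 − 311.9 = 12 m.

12 m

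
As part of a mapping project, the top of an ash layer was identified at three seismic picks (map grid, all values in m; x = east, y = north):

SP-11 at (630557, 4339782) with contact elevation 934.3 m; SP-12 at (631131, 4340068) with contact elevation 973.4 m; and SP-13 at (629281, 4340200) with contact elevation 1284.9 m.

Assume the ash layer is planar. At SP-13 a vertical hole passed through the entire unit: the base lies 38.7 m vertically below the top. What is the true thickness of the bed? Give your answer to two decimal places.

35.45 m

Let the plane be z = a·x + b·y + c.
SP-12−SP-11: 574a + 286b = 39.1;  SP-13−SP-11: −1276a + 418b = 350.6.
Solving gives a = −0.13875, b = 0.41519.
|∇z| = √(a²+b²) = 0.43776, so dip δ = arctan(0.43776) = 23.64°.
True thickness = vertical thickness × cos δ = 38.7 × cos 23.64° = 35.45 m.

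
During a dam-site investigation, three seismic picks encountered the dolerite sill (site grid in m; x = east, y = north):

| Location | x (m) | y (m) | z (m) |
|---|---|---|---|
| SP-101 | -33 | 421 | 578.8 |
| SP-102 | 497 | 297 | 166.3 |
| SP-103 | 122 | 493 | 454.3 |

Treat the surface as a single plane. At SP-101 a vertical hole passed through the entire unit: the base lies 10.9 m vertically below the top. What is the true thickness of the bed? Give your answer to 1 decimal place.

Two edge vectors: SP-101→SP-102 = (530, -124, -412.5), SP-101→SP-103 = (155, 72, -124.5).
Normal n = (SP-101→SP-102) × (SP-101→SP-103) = (45138, 2047.5, 57380).
So ∂z/∂x = −n_x/n_z = −0.78665 and ∂z/∂y = −n_y/n_z = −0.03568.
|∇z| = √(a²+b²) = 0.78746, so dip δ = arctan(0.78746) = 38.22°.
True thickness = vertical thickness × cos δ = 10.9 × cos 38.22° = 8.6 m.

8.6 m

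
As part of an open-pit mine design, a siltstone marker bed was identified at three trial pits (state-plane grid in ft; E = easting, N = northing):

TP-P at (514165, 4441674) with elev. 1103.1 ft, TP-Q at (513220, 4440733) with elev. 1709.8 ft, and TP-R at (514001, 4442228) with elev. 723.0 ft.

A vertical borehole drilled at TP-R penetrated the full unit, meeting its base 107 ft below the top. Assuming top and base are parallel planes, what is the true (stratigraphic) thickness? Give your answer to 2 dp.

88.59 ft

Two edge vectors: TP-P→TP-Q = (-945, -941, 606.7), TP-P→TP-R = (-164, 554, -380.1).
Normal n = (TP-P→TP-Q) × (TP-P→TP-R) = (21562.3, -458693.3, -677854).
So ∂z/∂E = −n_x/n_z = 0.03181 and ∂z/∂N = −n_y/n_z = −0.67668.
|∇z| = √(a²+b²) = 0.67743, so dip δ = arctan(0.67743) = 34.11°.
True thickness = vertical thickness × cos δ = 107 × cos 34.11° = 88.59 ft.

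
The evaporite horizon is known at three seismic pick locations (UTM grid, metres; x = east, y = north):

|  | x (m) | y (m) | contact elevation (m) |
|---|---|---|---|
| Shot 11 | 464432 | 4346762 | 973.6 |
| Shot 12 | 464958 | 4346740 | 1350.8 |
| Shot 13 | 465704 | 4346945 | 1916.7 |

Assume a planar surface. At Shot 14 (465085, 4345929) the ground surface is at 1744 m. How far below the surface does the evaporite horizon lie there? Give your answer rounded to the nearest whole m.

408 m

Two edge vectors: Shot 11→Shot 12 = (526, -22, 377.2), Shot 11→Shot 13 = (1272, 183, 943.1).
Normal n = (Shot 11→Shot 12) × (Shot 11→Shot 13) = (-89775.8, -16272.2, 124242).
So ∂z/∂x = −n_x/n_z = 0.72258817 and ∂z/∂y = −n_y/n_z = 0.13097181.
Intercept c from Shot 11: 973.6 − 335593.07 − 569303.30 = −903922.77.
At (465085, 4345929): z_contact = 336064.9 + 569194.2 − 903922.77 = 1336.4 m.
Depth below ground = 1744 − 1336.4 = 408 m.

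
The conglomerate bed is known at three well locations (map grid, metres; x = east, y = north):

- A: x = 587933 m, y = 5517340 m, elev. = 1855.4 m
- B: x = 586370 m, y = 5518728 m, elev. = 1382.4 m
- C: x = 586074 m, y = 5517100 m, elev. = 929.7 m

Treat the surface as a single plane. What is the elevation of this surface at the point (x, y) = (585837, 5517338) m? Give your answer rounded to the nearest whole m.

Let the plane be z = a·x + b·y + c.
B−A: −1563a + 1388b = −473;  C−A: −1859a − 240b = −925.7.
Solving gives a = 0.47316300, b = 0.19204162.
Then c = 1855.4 − a·587933 − b·5517340 = −1335891.64.
At (585837, 5517338): z = 277196.4 + 1059558.5 − 1335891.64 = 863.3 m.

863 m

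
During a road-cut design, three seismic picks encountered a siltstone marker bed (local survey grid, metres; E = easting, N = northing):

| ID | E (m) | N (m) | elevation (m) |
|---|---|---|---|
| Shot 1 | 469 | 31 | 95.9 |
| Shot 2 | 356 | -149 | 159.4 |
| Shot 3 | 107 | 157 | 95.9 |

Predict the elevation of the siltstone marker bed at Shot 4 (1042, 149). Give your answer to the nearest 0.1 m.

Let the plane be z = a·E + b·N + c.
Shot 2−Shot 1: −113a − 180b = 63.5;  Shot 3−Shot 1: −362a + 126b = 0.
Solving gives a = −0.100771, b = −0.289516.
Then c = 95.9 − a·469 − b·31 = 152.14.
At (1042, 149): z = −105.0 − 43.1 + 152.14 = 4.0 m.

4.0 m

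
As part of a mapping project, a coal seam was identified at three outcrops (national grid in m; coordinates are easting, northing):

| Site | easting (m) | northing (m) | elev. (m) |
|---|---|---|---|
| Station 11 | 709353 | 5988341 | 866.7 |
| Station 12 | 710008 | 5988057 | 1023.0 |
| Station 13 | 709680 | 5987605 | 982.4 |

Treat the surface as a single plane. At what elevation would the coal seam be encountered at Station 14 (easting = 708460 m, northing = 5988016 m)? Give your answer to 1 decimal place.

698.8 m

Two edge vectors: Station 11→Station 12 = (655, -284, 156.3), Station 11→Station 13 = (327, -736, 115.7).
Normal n = (Station 11→Station 12) × (Station 11→Station 13) = (82178, -24673.4, -389212).
So ∂z/∂easting = −n_x/n_z = 0.211139430 and ∂z/∂northing = −n_y/n_z = −0.063393215.
Intercept c from Station 11: 866.7 − 149772.39 + 379620.19 = 230714.50.
At (708460, 5988016): z = 149583.8 − 379599.6 + 230714.50 = 698.8 m.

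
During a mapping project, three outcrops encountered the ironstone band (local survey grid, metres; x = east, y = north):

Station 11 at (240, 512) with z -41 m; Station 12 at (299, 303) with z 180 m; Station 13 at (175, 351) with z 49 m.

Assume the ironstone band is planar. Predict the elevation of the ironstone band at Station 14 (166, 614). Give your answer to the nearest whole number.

Let the plane be z = a·x + b·y + c.
Station 12−Station 11: 59a − 209b = 221;  Station 13−Station 11: −65a − 161b = 90.
Solving gives a = 0.72652, b = −0.85232.
Then c = -41 − a·240 − b·512 = 221.02.
At (166, 614): z = 120.6 − 523.3 + 221.02 = -181.7 m.

-182 m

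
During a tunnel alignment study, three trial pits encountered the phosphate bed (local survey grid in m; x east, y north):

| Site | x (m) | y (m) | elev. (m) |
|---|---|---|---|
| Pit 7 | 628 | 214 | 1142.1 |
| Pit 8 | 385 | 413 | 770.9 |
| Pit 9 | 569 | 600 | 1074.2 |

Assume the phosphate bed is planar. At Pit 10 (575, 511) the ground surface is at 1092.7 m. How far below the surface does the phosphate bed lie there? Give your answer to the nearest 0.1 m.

Let the plane be z = a·x + b·y + c.
Pit 8−Pit 7: −243a + 199b = −371.2;  Pit 9−Pit 7: −59a + 386b = −67.9.
Solving gives a = 1.58148, b = 0.06582.
Then c = 1142.1 − a·628 − b·214 = 134.85.
At (575, 511): z_contact = 909.35 + 33.63 + 134.85 = 1077.83 m.
Depth below ground = 1092.7 − 1077.83 = 14.9 m.

14.9 m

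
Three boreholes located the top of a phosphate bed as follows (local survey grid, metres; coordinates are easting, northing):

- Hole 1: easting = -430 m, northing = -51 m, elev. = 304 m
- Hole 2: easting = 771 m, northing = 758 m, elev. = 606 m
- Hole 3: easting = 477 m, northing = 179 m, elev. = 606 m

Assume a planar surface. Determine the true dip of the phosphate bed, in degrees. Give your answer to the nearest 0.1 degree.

Let the plane be z = a·easting + b·northing + c.
Hole 2−Hole 1: 1201a + 809b = 302;  Hole 3−Hole 1: 907a + 230b = 302.
Solving gives a = 0.38218, b = −0.19406.
Gradient magnitude |∇z| = √(a² + b²) = √(0.14606 + 0.03766) = 0.42862.
True dip = arctan(0.42862) = 23.2°, dipping toward WNW (azimuth ≈ 297°).

23.2°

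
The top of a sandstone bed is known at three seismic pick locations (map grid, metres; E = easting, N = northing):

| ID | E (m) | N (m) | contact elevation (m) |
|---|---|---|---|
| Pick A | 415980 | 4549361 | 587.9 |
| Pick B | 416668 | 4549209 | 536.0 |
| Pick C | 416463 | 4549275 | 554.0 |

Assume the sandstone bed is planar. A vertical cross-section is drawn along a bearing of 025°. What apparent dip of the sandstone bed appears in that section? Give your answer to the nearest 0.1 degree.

5.2°

Let the plane be z = a·E + b·N + c.
Pick B−Pick A: 688a − 152b = −51.9;  Pick C−Pick A: 483a − 86b = −33.9.
Solving gives a = −0.04839, b = 0.12244.
Unit vector along 025° is (sin 25°, cos 25°) = (0.4226, 0.9063).
Slope in that direction = a·(0.4226) + b·(0.9063) = 0.09052.
Apparent dip = arctan|0.09052| = 5.2° (true dip is 7.5°, so apparent ≤ true as expected).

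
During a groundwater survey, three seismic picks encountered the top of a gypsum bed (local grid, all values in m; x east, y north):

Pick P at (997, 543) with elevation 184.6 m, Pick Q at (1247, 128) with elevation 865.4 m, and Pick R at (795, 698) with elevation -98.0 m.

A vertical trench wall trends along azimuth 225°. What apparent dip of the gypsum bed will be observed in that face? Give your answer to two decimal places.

Two edge vectors: Pick P→Pick Q = (250, -415, 680.8), Pick P→Pick R = (-202, 155, -282.6).
Normal n = (Pick P→Pick Q) × (Pick P→Pick R) = (11755, -66871.6, -45080).
So ∂z/∂x = −n_x/n_z = 0.26076 and ∂z/∂y = −n_y/n_z = −1.48340.
Unit vector along 225° is (sin 225°, cos 225°) = (-0.7071, -0.7071).
Slope in that direction = a·(-0.7071) + b·(-0.7071) = 0.86454.
Apparent dip = arctan|0.86454| = 40.84° (true dip is 56.4°, so apparent ≤ true as expected).

40.84°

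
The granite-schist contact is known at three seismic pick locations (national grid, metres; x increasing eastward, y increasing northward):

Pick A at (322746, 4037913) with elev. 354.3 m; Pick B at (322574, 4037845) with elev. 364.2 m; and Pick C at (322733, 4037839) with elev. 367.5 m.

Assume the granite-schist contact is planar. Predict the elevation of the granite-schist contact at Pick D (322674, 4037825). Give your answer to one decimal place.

369.2 m

Two edge vectors: Pick A→Pick B = (-172, -68, 9.9), Pick A→Pick C = (-13, -74, 13.2).
Normal n = (Pick A→Pick B) × (Pick A→Pick C) = (-165, 2141.7, 11844).
So ∂z/∂x = −n_x/n_z = 0.013931104 and ∂z/∂y = −n_y/n_z = −0.180825735.
Intercept c from Pick A: 354.3 − 4496.21 + 730158.58 = 726016.68.
At (322674, 4037825): z = 4495.2 − 730142.7 + 726016.68 = 369.2 m.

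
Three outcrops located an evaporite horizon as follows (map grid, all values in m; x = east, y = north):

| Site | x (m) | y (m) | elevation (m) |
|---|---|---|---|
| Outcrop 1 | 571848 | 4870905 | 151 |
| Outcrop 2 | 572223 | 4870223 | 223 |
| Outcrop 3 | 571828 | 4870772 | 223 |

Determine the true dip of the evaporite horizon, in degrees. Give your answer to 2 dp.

Let the plane be z = a·x + b·y + c.
Outcrop 2−Outcrop 1: 375a − 682b = 72;  Outcrop 3−Outcrop 1: −20a − 133b = 72.
Solving gives a = −0.62234, b = −0.44777.
Gradient magnitude |∇z| = √(a² + b²) = √(0.38731 + 0.20050) = 0.76668.
True dip = arctan(0.76668) = 37.48°, dipping toward NE (azimuth ≈ 054°).

37.48°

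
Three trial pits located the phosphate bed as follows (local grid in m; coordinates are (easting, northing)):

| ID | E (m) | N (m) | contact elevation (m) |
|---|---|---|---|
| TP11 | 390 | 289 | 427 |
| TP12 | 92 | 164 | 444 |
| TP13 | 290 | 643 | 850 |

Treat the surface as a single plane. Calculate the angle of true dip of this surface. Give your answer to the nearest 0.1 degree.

Two edge vectors: TP11→TP12 = (-298, -125, 17), TP11→TP13 = (-100, 354, 423).
Normal n = (TP11→TP12) × (TP11→TP13) = (-58893, 124354, -117992).
So ∂z/∂E = −n_x/n_z = −0.49913 and ∂z/∂N = −n_y/n_z = 1.05392.
Gradient magnitude |∇z| = √(a² + b²) = √(0.24913 + 1.11075) = 1.16614.
True dip = arctan(1.16614) = 49.4°, dipping toward SSE (azimuth ≈ 155°).

49.4°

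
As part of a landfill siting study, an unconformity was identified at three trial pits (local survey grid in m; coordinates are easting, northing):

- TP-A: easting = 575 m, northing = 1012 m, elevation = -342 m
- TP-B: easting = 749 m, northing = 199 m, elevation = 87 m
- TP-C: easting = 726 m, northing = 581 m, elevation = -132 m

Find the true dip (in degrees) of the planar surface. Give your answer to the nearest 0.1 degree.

Two edge vectors: TP-A→TP-B = (174, -813, 429), TP-A→TP-C = (151, -431, 210).
Normal n = (TP-A→TP-B) × (TP-A→TP-C) = (14169, 28239, 47769).
So ∂z/∂easting = −n_x/n_z = −0.29661 and ∂z/∂northing = −n_y/n_z = −0.59116.
Gradient magnitude |∇z| = √(a² + b²) = √(0.08798 + 0.34947) = 0.66140.
True dip = arctan(0.66140) = 33.5°, dipping toward NNE (azimuth ≈ 027°).

33.5°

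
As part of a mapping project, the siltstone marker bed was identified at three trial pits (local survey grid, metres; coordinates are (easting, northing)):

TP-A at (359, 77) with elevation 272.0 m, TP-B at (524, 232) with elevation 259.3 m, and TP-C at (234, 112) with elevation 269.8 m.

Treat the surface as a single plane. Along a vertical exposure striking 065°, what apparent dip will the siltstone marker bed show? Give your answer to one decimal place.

Let the plane be z = a·E + b·N + c.
TP-B−TP-A: 165a + 155b = −12.7;  TP-C−TP-A: −125a + 35b = −2.2.
Solving gives a = −0.00412, b = −0.07755.
Unit vector along 065° is (sin 65°, cos 65°) = (0.9063, 0.4226).
Slope in that direction = a·(0.9063) + b·(0.4226) = −0.03651.
Apparent dip = arctan|0.03651| = 2.1° (true dip is 4.4°, so apparent ≤ true as expected).

2.1°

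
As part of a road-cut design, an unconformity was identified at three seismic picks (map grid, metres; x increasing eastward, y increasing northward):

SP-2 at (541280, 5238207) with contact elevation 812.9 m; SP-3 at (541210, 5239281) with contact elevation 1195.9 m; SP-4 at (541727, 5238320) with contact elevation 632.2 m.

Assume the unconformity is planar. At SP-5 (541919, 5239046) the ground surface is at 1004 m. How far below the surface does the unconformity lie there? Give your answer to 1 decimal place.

Let the plane be z = a·x + b·y + c.
SP-3−SP-2: −70a + 1074b = 383;  SP-4−SP-2: 447a + 113b = −180.7.
Solving gives a = −0.486386550, b = 0.324909629.
Then c = 812.9 − a·541280 − b·5238207 = −1437859.68.
At (541919, 5239046): z_contact = −263582.11 + 1702216.49 − 1437859.68 = 774.70 m.
Depth below ground = 1004 − 774.70 = 229.3 m.

229.3 m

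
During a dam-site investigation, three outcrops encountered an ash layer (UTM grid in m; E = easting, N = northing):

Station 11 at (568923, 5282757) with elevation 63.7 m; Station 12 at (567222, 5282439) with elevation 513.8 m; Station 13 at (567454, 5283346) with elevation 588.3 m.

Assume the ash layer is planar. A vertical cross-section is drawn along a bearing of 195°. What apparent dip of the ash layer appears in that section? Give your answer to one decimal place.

Let the plane be z = a·E + b·N + c.
Station 12−Station 11: −1701a − 318b = 450.1;  Station 13−Station 11: −1469a + 589b = 524.6.
Solving gives a = −0.29402, b = 0.15735.
Unit vector along 195° is (sin 195°, cos 195°) = (-0.2588, -0.9659).
Slope in that direction = a·(-0.2588) + b·(-0.9659) = −0.07589.
Apparent dip = arctan|0.07589| = 4.3° (true dip is 18.4°, so apparent ≤ true as expected).

4.3°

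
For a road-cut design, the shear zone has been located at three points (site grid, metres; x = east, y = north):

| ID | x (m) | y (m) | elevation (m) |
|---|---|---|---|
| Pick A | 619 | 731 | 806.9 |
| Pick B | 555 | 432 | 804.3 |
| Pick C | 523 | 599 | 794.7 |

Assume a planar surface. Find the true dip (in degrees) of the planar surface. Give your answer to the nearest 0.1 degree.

Two edge vectors: Pick A→Pick B = (-64, -299, -2.6), Pick A→Pick C = (-96, -132, -12.2).
Normal n = (Pick A→Pick B) × (Pick A→Pick C) = (3304.6, -531.2, -20256).
So ∂z/∂x = −n_x/n_z = 0.16314 and ∂z/∂y = −n_y/n_z = −0.02622.
Gradient magnitude |∇z| = √(a² + b²) = √(0.02662 + 0.00069) = 0.16524.
True dip = arctan(0.16524) = 9.4°, dipping toward W (azimuth ≈ 279°).

9.4°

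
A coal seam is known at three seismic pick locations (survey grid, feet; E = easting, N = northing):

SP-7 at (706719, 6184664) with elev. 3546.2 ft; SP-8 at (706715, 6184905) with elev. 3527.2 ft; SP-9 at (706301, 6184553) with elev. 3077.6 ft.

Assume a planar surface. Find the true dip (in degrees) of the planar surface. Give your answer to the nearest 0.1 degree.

48.7°

Two edge vectors: SP-7→SP-8 = (-4, 241, -19), SP-7→SP-9 = (-418, -111, -468.6).
Normal n = (SP-7→SP-8) × (SP-7→SP-9) = (-115041.6, 6067.6, 101182).
So ∂z/∂E = −n_x/n_z = 1.13698 and ∂z/∂N = −n_y/n_z = −0.05997.
Gradient magnitude |∇z| = √(a² + b²) = √(1.29272 + 0.00360) = 1.13856.
True dip = arctan(1.13856) = 48.7°, dipping toward W (azimuth ≈ 273°).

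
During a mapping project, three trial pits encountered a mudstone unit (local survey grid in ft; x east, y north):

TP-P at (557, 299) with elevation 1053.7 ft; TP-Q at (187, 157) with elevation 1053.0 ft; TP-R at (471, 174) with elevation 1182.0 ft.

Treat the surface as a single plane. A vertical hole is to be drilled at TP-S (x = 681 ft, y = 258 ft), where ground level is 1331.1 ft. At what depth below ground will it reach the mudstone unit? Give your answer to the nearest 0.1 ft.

153.5 ft

Let the plane be z = a·x + b·y + c.
TP-Q−TP-P: −370a − 142b = −0.7;  TP-R−TP-P: −86a − 125b = 128.3.
Solving gives a = 0.53781, b = −1.39642.
Then c = 1053.7 − a·557 − b·299 = 1171.67.
At (681, 258): z_contact = 366.25 − 360.28 + 1171.67 = 1177.64 ft.
Depth below ground = 1331.1 − 1177.64 = 153.5 ft.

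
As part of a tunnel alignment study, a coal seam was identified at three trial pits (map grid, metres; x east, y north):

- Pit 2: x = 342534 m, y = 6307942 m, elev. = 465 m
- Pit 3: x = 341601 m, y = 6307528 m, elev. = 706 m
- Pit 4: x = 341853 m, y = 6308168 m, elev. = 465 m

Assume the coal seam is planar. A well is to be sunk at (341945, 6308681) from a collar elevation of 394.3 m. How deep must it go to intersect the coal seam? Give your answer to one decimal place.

Let the plane be z = a·x + b·y + c.
Pit 3−Pit 2: −933a − 414b = 241;  Pit 4−Pit 2: −681a + 226b = 0.
Solving gives a = −0.110525333, b = −0.333043150.
Then c = 465 − a·342534 − b·6307942 = 2139140.56.
At (341945, 6308681): z_contact = −37793.59 − 2101062.99 + 2139140.56 = 283.98 m.
Depth below ground = 394.3 − 283.98 = 110.3 m.

110.3 m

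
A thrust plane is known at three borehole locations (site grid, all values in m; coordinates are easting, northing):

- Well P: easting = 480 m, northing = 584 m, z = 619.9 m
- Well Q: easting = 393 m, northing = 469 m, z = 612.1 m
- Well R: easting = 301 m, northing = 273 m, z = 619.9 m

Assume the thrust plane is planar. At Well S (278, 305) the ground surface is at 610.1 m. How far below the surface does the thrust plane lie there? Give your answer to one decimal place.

5.7 m

Two edge vectors: Well P→Well Q = (-87, -115, -7.8), Well P→Well R = (-179, -311, 0).
Normal n = (Well P→Well Q) × (Well P→Well R) = (-2425.8, 1396.2, 6472).
So ∂z/∂easting = −n_x/n_z = 0.37481 and ∂z/∂northing = −n_y/n_z = −0.21573.
Intercept c from Well P: 619.9 − 179.91 + 125.99 = 565.97.
At (278, 305): z_contact = 104.20 − 65.80 + 565.97 = 604.38 m.
Depth below ground = 610.1 − 604.38 = 5.7 m.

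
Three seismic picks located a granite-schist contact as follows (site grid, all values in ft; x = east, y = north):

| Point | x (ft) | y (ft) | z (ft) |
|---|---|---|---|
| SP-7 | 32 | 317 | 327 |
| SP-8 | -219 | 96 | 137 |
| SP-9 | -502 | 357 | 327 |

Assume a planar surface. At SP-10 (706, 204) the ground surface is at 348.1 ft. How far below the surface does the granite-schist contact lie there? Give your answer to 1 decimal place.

70.6 ft

Let the plane be z = a·x + b·y + c.
SP-8−SP-7: −251a − 221b = −190;  SP-9−SP-7: −534a + 40b = 0.
Solving gives a = 0.05935, b = 0.79232.
Then c = 327 − a·32 − b·317 = 73.93.
At (706, 204): z_contact = 41.90 + 161.63 + 73.93 = 277.47 ft.
Depth below ground = 348.1 − 277.47 = 70.6 ft.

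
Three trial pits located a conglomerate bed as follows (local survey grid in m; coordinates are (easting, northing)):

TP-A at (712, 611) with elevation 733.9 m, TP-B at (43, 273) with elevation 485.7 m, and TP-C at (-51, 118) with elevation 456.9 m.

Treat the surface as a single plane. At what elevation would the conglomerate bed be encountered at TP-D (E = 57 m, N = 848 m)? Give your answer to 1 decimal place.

Two edge vectors: TP-A→TP-B = (-669, -338, -248.2), TP-A→TP-C = (-763, -493, -277).
Normal n = (TP-A→TP-B) × (TP-A→TP-C) = (-28736.6, 4063.6, 71923).
So ∂z/∂E = −n_x/n_z = 0.39955 and ∂z/∂N = −n_y/n_z = −0.05650.
Intercept c from TP-A: 733.9 − 284.48 + 34.52 = 483.94.
At (57, 848): z = 22.8 − 47.9 + 483.94 = 458.8 m.

458.8 m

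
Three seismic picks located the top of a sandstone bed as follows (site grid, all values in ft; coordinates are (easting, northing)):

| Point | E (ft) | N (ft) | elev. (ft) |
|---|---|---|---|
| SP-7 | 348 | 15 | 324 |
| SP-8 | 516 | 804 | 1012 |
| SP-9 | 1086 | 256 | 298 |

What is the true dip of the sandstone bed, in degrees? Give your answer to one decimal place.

Let the plane be z = a·E + b·N + c.
SP-8−SP-7: 168a + 789b = 688;  SP-9−SP-7: 738a + 241b = −26.
Solving gives a = −0.34390, b = 0.94522.
Gradient magnitude |∇z| = √(a² + b²) = √(0.11827 + 0.89343) = 1.00583.
True dip = arctan(1.00583) = 45.2°, dipping toward SSE (azimuth ≈ 160°).

45.2°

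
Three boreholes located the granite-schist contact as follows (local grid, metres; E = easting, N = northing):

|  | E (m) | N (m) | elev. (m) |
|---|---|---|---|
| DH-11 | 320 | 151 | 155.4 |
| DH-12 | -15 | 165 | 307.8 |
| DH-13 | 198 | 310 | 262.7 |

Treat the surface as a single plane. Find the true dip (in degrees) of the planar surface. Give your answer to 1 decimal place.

Two edge vectors: DH-11→DH-12 = (-335, 14, 152.4), DH-11→DH-13 = (-122, 159, 107.3).
Normal n = (DH-11→DH-12) × (DH-11→DH-13) = (-22729.4, 17352.7, -51557).
So ∂z/∂E = −n_x/n_z = −0.44086 and ∂z/∂N = −n_y/n_z = 0.33657.
Gradient magnitude |∇z| = √(a² + b²) = √(0.19436 + 0.11328) = 0.55465.
True dip = arctan(0.55465) = 29.0°, dipping toward SE (azimuth ≈ 127°).

29.0°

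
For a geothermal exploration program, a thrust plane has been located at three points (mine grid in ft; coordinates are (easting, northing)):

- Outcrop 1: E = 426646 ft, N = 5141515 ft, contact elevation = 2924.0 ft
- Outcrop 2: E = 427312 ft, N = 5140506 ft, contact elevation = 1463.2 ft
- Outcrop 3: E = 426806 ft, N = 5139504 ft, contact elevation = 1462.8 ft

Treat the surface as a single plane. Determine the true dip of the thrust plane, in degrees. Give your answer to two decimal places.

Two edge vectors: Outcrop 1→Outcrop 2 = (666, -1009, -1460.8), Outcrop 1→Outcrop 3 = (160, -2011, -1461.2).
Normal n = (Outcrop 1→Outcrop 2) × (Outcrop 1→Outcrop 3) = (-1463318, 739431.2, -1177886).
So ∂z/∂E = −n_x/n_z = −1.24233 and ∂z/∂N = −n_y/n_z = 0.62776.
Gradient magnitude |∇z| = √(a² + b²) = √(1.54337 + 0.39408) = 1.39193.
True dip = arctan(1.39193) = 54.31°, dipping toward ESE (azimuth ≈ 117°).

54.31°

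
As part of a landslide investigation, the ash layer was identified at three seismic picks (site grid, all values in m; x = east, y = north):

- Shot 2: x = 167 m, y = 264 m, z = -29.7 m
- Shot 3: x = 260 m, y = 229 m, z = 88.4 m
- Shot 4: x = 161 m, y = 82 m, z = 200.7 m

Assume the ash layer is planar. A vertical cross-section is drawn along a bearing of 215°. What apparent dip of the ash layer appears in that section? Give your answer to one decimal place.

Two edge vectors: Shot 2→Shot 3 = (93, -35, 118.1), Shot 2→Shot 4 = (-6, -182, 230.4).
Normal n = (Shot 2→Shot 3) × (Shot 2→Shot 4) = (13430.2, -22135.8, -17136).
So ∂z/∂x = −n_x/n_z = 0.78374 and ∂z/∂y = −n_y/n_z = −1.29177.
Unit vector along 215° is (sin 215°, cos 215°) = (-0.5736, -0.8192).
Slope in that direction = a·(-0.5736) + b·(-0.8192) = 0.60862.
Apparent dip = arctan|0.60862| = 31.3° (true dip is 56.5°, so apparent ≤ true as expected).

31.3°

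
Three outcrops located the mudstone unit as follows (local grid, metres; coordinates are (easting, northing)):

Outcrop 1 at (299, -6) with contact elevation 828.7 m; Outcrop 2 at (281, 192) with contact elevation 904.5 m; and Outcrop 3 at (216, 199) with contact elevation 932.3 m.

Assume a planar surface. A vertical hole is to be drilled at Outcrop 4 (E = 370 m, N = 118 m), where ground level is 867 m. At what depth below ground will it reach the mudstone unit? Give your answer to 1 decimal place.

Let the plane be z = a·E + b·N + c.
Outcrop 2−Outcrop 1: −18a + 198b = 75.8;  Outcrop 3−Outcrop 1: −83a + 205b = 103.6.
Solving gives a = −0.39029, b = 0.34735.
Then c = 828.7 − a·299 − b·-6 = 947.48.
At (370, 118): z_contact = −144.41 + 40.99 + 947.48 = 844.06 m.
Depth below ground = 867 − 844.06 = 22.9 m.

22.9 m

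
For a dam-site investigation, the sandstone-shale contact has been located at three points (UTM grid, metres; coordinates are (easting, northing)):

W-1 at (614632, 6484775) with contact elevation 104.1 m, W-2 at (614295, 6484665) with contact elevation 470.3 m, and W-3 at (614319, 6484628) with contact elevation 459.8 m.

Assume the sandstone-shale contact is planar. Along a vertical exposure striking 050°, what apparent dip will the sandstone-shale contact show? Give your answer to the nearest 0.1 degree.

Let the plane be z = a·E + b·N + c.
W-2−W-1: −337a − 110b = 366.2;  W-3−W-1: −313a − 147b = 355.7.
Solving gives a = −0.97322, b = −0.34749.
Unit vector along 050° is (sin 50°, cos 50°) = (0.7660, 0.6428).
Slope in that direction = a·(0.7660) + b·(0.6428) = −0.96890.
Apparent dip = arctan|0.96890| = 44.1° (true dip is 45.9°, so apparent ≤ true as expected).

44.1°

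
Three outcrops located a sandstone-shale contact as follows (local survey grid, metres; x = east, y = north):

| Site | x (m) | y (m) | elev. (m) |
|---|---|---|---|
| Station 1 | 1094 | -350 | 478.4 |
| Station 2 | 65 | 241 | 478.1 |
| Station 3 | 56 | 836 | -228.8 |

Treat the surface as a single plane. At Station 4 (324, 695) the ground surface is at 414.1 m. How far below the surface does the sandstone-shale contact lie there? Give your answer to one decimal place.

658.3 m

Two edge vectors: Station 1→Station 2 = (-1029, 591, -0.3), Station 1→Station 3 = (-1038, 1186, -707.2).
Normal n = (Station 1→Station 2) × (Station 1→Station 3) = (-417599.4, -727397.4, -606936).
So ∂z/∂x = −n_x/n_z = −0.688045 and ∂z/∂y = −n_y/n_z = −1.198475.
Intercept c from Station 1: 478.4 + 752.72 − 419.47 = 811.66.
At (324, 695): z_contact = −222.93 − 832.94 + 811.66 = -244.21 m.
Depth below ground = 414.1 − (-244.21) = 658.3 m.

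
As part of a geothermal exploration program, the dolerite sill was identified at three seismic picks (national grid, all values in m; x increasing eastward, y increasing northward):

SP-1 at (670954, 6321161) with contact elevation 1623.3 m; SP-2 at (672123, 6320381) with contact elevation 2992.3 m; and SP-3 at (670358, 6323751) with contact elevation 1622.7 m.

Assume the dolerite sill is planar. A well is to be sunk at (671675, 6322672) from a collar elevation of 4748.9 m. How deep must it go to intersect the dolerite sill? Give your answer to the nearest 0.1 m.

1647.6 m

Two edge vectors: SP-1→SP-2 = (1169, -780, 1369), SP-1→SP-3 = (-596, 2590, -0.6).
Normal n = (SP-1→SP-2) × (SP-1→SP-3) = (-3545242, -815222.6, 2562830).
So ∂z/∂x = −n_x/n_z = 1.383330927 and ∂z/∂y = −n_y/n_z = 0.318094684.
Intercept c from SP-1: 1623.3 − 928151.42 − 2010727.71 = −2937255.83.
At (671675, 6322672): z_contact = 929148.80 + 2011208.35 − 2937255.83 = 3101.32 m.
Depth below ground = 4748.9 − 3101.32 = 1647.6 m.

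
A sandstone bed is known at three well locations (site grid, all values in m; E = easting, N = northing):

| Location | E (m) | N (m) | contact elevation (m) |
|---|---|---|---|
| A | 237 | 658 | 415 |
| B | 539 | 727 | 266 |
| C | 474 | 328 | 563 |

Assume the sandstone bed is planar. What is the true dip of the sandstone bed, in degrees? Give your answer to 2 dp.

Two edge vectors: A→B = (302, 69, -149), A→C = (237, -330, 148).
Normal n = (A→B) × (A→C) = (-38958, -80009, -116013).
So ∂z/∂E = −n_x/n_z = −0.33581 and ∂z/∂N = −n_y/n_z = −0.68966.
Gradient magnitude |∇z| = √(a² + b²) = √(0.11277 + 0.47562) = 0.76707.
True dip = arctan(0.76707) = 37.49°, dipping toward NNE (azimuth ≈ 026°).

37.49°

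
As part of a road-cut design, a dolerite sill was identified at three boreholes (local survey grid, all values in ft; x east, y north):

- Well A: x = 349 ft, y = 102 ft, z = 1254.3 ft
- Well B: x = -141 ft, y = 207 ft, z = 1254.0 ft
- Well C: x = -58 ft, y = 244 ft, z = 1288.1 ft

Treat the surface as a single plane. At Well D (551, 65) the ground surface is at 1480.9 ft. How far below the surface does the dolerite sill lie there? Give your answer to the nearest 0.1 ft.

Two edge vectors: Well A→Well B = (-490, 105, -0.3), Well A→Well C = (-407, 142, 33.8).
Normal n = (Well A→Well B) × (Well A→Well C) = (3591.6, 16684.1, -26845).
So ∂z/∂x = −n_x/n_z = 0.13379 and ∂z/∂y = −n_y/n_z = 0.62150.
Intercept c from Well A: 1254.3 − 46.69 − 63.39 = 1144.21.
At (551, 65): z_contact = 73.72 + 40.40 + 1144.21 = 1258.33 ft.
Depth below ground = 1480.9 − 1258.33 = 222.6 ft.

222.6 ft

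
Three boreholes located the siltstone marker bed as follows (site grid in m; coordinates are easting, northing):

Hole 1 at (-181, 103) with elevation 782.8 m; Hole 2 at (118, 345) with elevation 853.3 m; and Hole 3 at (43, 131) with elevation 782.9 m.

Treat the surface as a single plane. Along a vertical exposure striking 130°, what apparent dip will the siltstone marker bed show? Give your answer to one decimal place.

Let the plane be z = a·easting + b·northing + c.
Hole 2−Hole 1: 299a + 242b = 70.5;  Hole 3−Hole 1: 224a + 28b = 0.1.
Solving gives a = −0.04254, b = 0.34388.
Unit vector along 130° is (sin 130°, cos 130°) = (0.7660, -0.6428).
Slope in that direction = a·(0.7660) + b·(-0.6428) = −0.25363.
Apparent dip = arctan|0.25363| = 14.2° (true dip is 19.1°, so apparent ≤ true as expected).

14.2°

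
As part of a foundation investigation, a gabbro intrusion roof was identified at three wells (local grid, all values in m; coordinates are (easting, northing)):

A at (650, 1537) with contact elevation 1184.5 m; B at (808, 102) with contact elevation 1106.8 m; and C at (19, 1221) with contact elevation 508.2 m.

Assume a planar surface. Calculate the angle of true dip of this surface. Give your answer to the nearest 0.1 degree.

Let the plane be z = a·E + b·N + c.
B−A: 158a − 1435b = −77.7;  C−A: −631a − 316b = −676.3.
Solving gives a = 0.99008, b = 0.16316.
Gradient magnitude |∇z| = √(a² + b²) = √(0.98026 + 0.02662) = 1.00344.
True dip = arctan(1.00344) = 45.1°, dipping toward W (azimuth ≈ 261°).

45.1°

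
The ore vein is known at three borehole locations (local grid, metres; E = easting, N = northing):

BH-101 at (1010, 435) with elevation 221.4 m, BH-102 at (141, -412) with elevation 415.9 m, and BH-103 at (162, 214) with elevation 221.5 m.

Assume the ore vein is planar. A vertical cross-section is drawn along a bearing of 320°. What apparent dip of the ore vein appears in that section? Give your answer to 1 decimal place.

16.3°

Let the plane be z = a·E + b·N + c.
BH-102−BH-101: −869a − 847b = 194.5;  BH-103−BH-101: −848a − 221b = 0.1.
Solving gives a = 0.08153, b = −0.31328.
Unit vector along 320° is (sin 320°, cos 320°) = (-0.6428, 0.7660).
Slope in that direction = a·(-0.6428) + b·(0.7660) = −0.29239.
Apparent dip = arctan|0.29239| = 16.3° (true dip is 17.9°, so apparent ≤ true as expected).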